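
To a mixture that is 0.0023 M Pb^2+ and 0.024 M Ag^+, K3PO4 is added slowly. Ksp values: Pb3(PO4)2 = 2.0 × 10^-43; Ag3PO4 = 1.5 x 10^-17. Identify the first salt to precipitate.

Pb3(PO4)2

Each salt begins to precipitate when Q = Ksp, i.e. when [PO4^3-] reaches its threshold.
For Pb3(PO4)2: 2.0 × 10^-43 = (0.0023)^3 × [PO4^3-]^2  ⇒  [PO4^3-] = 4.1 x 10^-18 M.
For Ag3PO4: 1.5 x 10^-17 = (0.024)^3 × [PO4^3-]  ⇒  [PO4^3-] = 1.1 × 10^-12 M.
The salt with the lower threshold [PO4^3-] precipitates first: Pb3(PO4)2.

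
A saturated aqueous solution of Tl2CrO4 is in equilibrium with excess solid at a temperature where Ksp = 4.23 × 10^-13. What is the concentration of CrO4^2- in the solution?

[CrO4^2-] ≈ 4.73e-5 M

Tl2CrO4(s) ⇌ 2 Tl^+(aq) + CrO4^2-(aq)
Ksp = [Tl^+]^2[CrO4^2-]
For each mole of Tl2CrO4 that dissolves: [Tl^+] = 2s, [CrO4^2-] = s.
Ksp = (2s)^2s = 4s^3
s^3 = 4.23 × 10^-13 / 4, so s = 4.729 x 10^-5 M
[CrO4^2-] = s = 4.73 × 10^-5 M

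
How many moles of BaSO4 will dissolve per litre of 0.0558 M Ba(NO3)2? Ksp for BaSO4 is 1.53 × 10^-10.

BaSO4(s) ⇌ Ba^2+ + SO4^2-
Ksp = [Ba^2+][SO4^2-]
Let s be the molar solubility in this solution. [Ba^2+] = 0.0558 + s ≈ 0.0558, [SO4^2-] = s (Ksp is small, so little additional dissolves).
Ksp ≈ 0.0558 × s
s = 2.74 × 10^-9 M
Check: s = 2.7 × 10^-9 ≪ 0.0558, so the approximation is valid.

2.74e-9 M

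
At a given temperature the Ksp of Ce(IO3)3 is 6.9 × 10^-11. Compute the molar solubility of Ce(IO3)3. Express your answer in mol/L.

1.3e-3 M

Ce(IO3)3(s) ⇌ Ce^3+(aq) + 3 IO3^-(aq)
Ksp = [Ce^3+][IO3^-]^3
For each mole of Ce(IO3)3 that dissolves: [Ce^3+] = s, [IO3^-] = 3s.
So Ksp = s × (3s)^3 = 27s^4
s = (6.9 × 10^-11 / 27)^(1/4) = 1.3 x 10^-3 M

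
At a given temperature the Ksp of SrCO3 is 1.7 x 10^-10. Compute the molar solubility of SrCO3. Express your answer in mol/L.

SrCO3(s) <=> Sr^2+(aq) + CO3^2-(aq)
Ksp = [Sr^2+][CO3^2-]
With molar solubility s: [Sr^2+] = s, [CO3^2-] = s.
Ksp = s^2
s = √(1.7 x 10^-10) = 1.3 x 10^-5 M

1.3 × 10^-5 M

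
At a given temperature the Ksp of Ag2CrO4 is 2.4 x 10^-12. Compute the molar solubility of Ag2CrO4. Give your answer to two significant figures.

Ag2CrO4(s) <=> 2 Ag^+(aq) + CrO4^2-(aq)
Ksp = [Ag^+]^2[CrO4^2-]
Let s = molar solubility. Then [Ag^+] = 2s and [CrO4^2-] = s.
Ksp = (2s)^2s = 4s^3
s = (2.4 x 10^-12 / 4)^(1/3) = 8.4 × 10^-5 M

8.4 x 10^-5 M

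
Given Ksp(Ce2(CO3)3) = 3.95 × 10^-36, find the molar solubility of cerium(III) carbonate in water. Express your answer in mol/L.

3.26e-8 M

Ce2(CO3)3(s) ⇌ 2 Ce^3+(aq) + 3 CO3^2-(aq)
Ksp = [Ce^3+]^2[CO3^2-]^3
If s mol/L of Ce2(CO3)3 dissolves, [Ce^3+] = 2s and [CO3^2-] = 3s.
Substituting: Ksp = (2s)^2(3s)^3 = 108s^5
s^5 = 3.95 × 10^-36 / 108, so s = 3.26 x 10^-8 M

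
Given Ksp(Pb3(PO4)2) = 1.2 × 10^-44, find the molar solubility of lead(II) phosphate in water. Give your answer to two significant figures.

s ≈ 6.4 x 10^-10 M

Pb3(PO4)2(s) ⇌ 3 Pb^2+ + 2 PO4^3-
Ksp = [Pb^2+]^3[PO4^3-]^2
With molar solubility s: [Pb^2+] = 3s, [PO4^3-] = 2s.
Substituting: Ksp = (3s)^3(2s)^2 = 108s^5
s = (1.2 × 10^-44 / 108)^(1/5) = 6.4 x 10^-10 M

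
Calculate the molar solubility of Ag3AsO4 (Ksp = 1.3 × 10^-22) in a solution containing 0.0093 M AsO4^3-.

Ag3AsO4(s) <=> 3 Ag^+ + AsO4^3-
Ksp = [Ag^+]^3[AsO4^3-]
Let s = moles of Ag3AsO4 that dissolve per litre. [Ag^+] = 3s, [AsO4^3-] = 0.0093 + s ≈ 0.0093 (common-ion effect: AsO4^3- is already 0.0093 M).
Ksp ≈ (3s)^3 × 0.0093
s = 8.0 x 10^-8 M
Check: s = 8.0 × 10^-8 ≪ 0.0093, so the approximation is valid.

s ≈ 8.0 × 10^-8 M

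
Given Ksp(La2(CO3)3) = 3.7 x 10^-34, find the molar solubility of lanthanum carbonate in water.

La2(CO3)3(s) <=> 2 La^3+ + 3 CO3^2-
Ksp = [La^3+]^2[CO3^2-]^3
If s mol/L of La2(CO3)3 dissolves, [La^3+] = 2s and [CO3^2-] = 3s.
Ksp = (2s)^2(3s)^3 = 108s^5
Solving, s = (3.7 x 10^-34/108)^(1/5) = 8.1 × 10^-8 M

8.1e-8 M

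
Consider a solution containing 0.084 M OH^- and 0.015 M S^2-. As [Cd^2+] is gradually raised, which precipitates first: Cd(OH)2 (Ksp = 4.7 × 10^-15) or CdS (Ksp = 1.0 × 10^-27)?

Each salt begins to precipitate when Q = Ksp, i.e. when [Cd^2+] reaches its threshold.
For Cd(OH)2: 4.7 × 10^-15 = (0.084)^2 × [Cd^2+]  ⇒  [Cd^2+] = 6.7 × 10^-13 M.
For CdS: 1.0 × 10^-27 = 0.015 × [Cd^2+]  ⇒  [Cd^2+] = 6.7 × 10^-26 M.
The salt with the lower threshold [Cd^2+] precipitates first: CdS.

CdS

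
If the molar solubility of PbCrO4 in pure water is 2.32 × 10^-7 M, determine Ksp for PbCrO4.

PbCrO4(s) <=> Pb^2+(aq) + CrO4^2-(aq)
With molar solubility s: [Pb^2+] = s, [CrO4^2-] = s.
Ksp = [Pb^2+][CrO4^2-]
Ksp = s^2
Ksp = (2.32 × 10^-7)^2 = 5.38 x 10^-14

Ksp = 5.38 × 10^-14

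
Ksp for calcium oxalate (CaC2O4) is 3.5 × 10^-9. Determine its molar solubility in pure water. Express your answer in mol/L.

5.9 × 10^-5 M

CaC2O4(s) ⇌ Ca^2+ + C2O4^2-
Ksp = [Ca^2+][C2O4^2-]
Let s = molar solubility. Then [Ca^2+] = s and [C2O4^2-] = s.
Ksp = (s)(s) = s^2
s = (3.5 × 10^-9)^(1/2) = 5.9 × 10^-5 M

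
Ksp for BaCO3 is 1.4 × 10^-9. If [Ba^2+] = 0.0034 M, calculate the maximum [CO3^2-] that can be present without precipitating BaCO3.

[CO3^2-] = 4.1 x 10^-7 M

BaCO3(s) <=> Ba^2+ + CO3^2-
Ksp = [Ba^2+][CO3^2-]
Precipitation begins when Q = Ksp. With [Ba^2+] = 0.0034 M:
1.4 × 10^-9 = (0.0034) × [CO3^2-]
[CO3^2-] = (1.4 × 10^-9 / 3.4 x 10^-3) = 4.1 × 10^-7 M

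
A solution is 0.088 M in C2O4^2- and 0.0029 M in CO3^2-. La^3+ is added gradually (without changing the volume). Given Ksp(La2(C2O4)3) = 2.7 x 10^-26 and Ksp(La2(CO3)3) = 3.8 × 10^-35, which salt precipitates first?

Each salt begins to precipitate when Q = Ksp, i.e. when [La^3+] reaches its threshold.
For La2(C2O4)3: 2.7 x 10^-26 = (0.088)^3 × [La^3+]^2  ⇒  [La^3+] = 6.3 × 10^-12 M.
For La2(CO3)3: 3.8 × 10^-35 = (0.0029)^3 × [La^3+]^2  ⇒  [La^3+] = 3.9 x 10^-14 M.
The salt with the lower threshold [La^3+] precipitates first: La2(CO3)3.

La2(CO3)3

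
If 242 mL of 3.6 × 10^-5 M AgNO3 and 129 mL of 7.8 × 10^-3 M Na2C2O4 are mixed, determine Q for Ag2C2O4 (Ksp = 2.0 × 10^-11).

Total volume = 242 + 129 = 371 mL.
[Ag^+] = 3.6 × 10^-5 × (242/371) = 2.35 × 10^-5 M
[C2O4^2-] = 7.8 × 10^-3 × (129/371) = 2.71 x 10^-3 M
Ag2C2O4(s) <=> 2 Ag^+(aq) + C2O4^2-(aq), so Q = [Ag^+]^2[C2O4^2-]
Q = (2.35 × 10^-5)^2(2.71 x 10^-3) = 1.5 x 10^-12
Q < Ksp, so no precipitate of Ag2C2O4 forms.

1.5 × 10^-12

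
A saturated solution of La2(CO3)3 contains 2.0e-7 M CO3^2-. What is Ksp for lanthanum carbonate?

Ksp = 1.4e-34

La2(CO3)3(s) <=> 2 La^3+ + 3 CO3^2-
Stoichiometry gives [La^3+] = (2/3)[CO3^2-] = 1.33 × 10^-7 M.
Ksp = [La^3+]^2[CO3^2-]^3
Ksp = (1.33 × 10^-7)^2 × (2.0 × 10^-7)^3 = 1.4 × 10^-34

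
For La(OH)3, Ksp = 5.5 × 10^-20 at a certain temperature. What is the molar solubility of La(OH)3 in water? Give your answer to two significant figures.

La(OH)3(s) ⇌ La^3+ + 3 OH^-
Ksp = [La^3+][OH^-]^3
If s mol/L of La(OH)3 dissolves, [La^3+] = s and [OH^-] = 3s.
So Ksp = s × (3s)^3 = 27s^4
Solving, s = (5.5 × 10^-20/27)^(1/4) = 6.7 x 10^-6 M

6.7 × 10^-6 M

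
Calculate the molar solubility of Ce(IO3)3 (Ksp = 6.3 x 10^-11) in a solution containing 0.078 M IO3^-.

Ce(IO3)3(s) <=> Ce^3+(aq) + 3 IO3^-(aq)
Ksp = [Ce^3+][IO3^-]^3
Let s be the molar solubility in this solution. [Ce^3+] = s, [IO3^-] = 0.078 + 3s ≈ 0.078 (since the IO3^- already present dominates).
Ksp ≈ s × (0.078)^3
s = 1.3 × 10^-7 M
Check: 3s = 4.0 × 10^-7 ≪ 0.078, so the approximation is valid.

1.3 × 10^-7 M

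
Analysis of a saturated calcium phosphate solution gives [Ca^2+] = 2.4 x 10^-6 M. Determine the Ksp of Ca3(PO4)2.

Ca3(PO4)2(s) ⇌ 3 Ca^2+(aq) + 2 PO4^3-(aq)
Stoichiometry gives [PO4^3-] = (2/3)[Ca^2+] = 1.60 × 10^-6 M.
Ksp = [Ca^2+]^3[PO4^3-]^2
Ksp = (2.4 × 10^-6)^3 × (1.60 × 10^-6)^2 = 3.5 x 10^-29

Ksp ≈ 3.5 × 10^-29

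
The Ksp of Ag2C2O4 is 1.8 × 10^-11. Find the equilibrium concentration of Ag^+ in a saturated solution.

3.3 x 10^-4 M

Ag2C2O4(s) ⇌ 2 Ag^+(aq) + C2O4^2-(aq)
Ksp = [Ag^+]^2[C2O4^2-]
With molar solubility s: [Ag^+] = 2s, [C2O4^2-] = s.
Ksp = (2s)^2s = 4s^3
Solving, s = (1.8 × 10^-11/4)^(1/3) = 1.65 × 10^-4 M
[Ag^+] = 2s = 3.3 x 10^-4 M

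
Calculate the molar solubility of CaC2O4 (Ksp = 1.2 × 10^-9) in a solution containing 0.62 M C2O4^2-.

CaC2O4(s) ⇌ Ca^2+ + C2O4^2-
Ksp = [Ca^2+][C2O4^2-]
If s mol/L dissolves here, [Ca^2+] = s, [C2O4^2-] = 0.62 + s ≈ 0.62 (common-ion effect: C2O4^2- is already 0.62 M).
Ksp ≈ s × 0.62
s = 1.9 x 10^-9 M
Check: s = 1.9 × 10^-9 ≪ 0.62, so the approximation is valid.

s ≈ 1.9e-9 M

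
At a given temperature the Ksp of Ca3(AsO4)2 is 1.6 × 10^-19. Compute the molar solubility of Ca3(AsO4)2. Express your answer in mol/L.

Ca3(AsO4)2(s) ⇌ 3 Ca^2+ + 2 AsO4^3-
Ksp = [Ca^2+]^3[AsO4^3-]^2
Let s = molar solubility. Then [Ca^2+] = 3s and [AsO4^3-] = 2s.
Substituting: Ksp = (3s)^3(2s)^2 = 108s^5
s^5 = 1.6 × 10^-19 / 108, so s = 6.8 × 10^-5 M

s = 6.8 × 10^-5 M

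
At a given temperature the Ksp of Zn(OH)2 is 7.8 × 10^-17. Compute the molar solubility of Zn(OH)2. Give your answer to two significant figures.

s = 2.7 × 10^-6 M

Zn(OH)2(s) ⇌ Zn^2+(aq) + 2 OH^-(aq)
Ksp = [Zn^2+][OH^-]^2
With molar solubility s: [Zn^2+] = s, [OH^-] = 2s.
Substituting: Ksp = s(2s)^2 = 4s^3
s^3 = 7.8 × 10^-17 / 4, so s = 2.7 × 10^-6 M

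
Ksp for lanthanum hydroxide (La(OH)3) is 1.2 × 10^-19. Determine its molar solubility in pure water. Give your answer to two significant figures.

La(OH)3(s) ⇌ La^3+ + 3 OH^-
Ksp = [La^3+][OH^-]^3
For each mole of La(OH)3 that dissolves: [La^3+] = s, [OH^-] = 3s.
So Ksp = s × (3s)^3 = 27s^4
Solving, s = (1.2 × 10^-19/27)^(1/4) = 8.2 x 10^-6 M

s = 8.2 × 10^-6 M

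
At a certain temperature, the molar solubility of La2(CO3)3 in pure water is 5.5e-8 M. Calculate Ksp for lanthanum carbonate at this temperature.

La2(CO3)3(s) <=> 2 La^3+(aq) + 3 CO3^2-(aq)
Let s = molar solubility. Then [La^3+] = 2s and [CO3^2-] = 3s.
Ksp = [La^3+]^2[CO3^2-]^3
Substituting: Ksp = (2s)^2(3s)^3 = 108s^5
With s = 5.5 × 10^-8: Ksp = 5.4 × 10^-35

Ksp = 5.4 × 10^-35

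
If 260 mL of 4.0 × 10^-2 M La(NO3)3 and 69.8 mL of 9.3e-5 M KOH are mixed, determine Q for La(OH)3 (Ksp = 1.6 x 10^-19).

Q = 2.4 × 10^-16

Total volume = 260 + 69.8 = 329.8 mL.
[La^3+] = 4.0 × 10^-2 × (260/329.8) = 3.15 x 10^-2 M
[OH^-] = 9.3 × 10^-5 × (69.8/329.8) = 1.97 × 10^-5 M
La(OH)3(s) ⇌ La^3+ + 3 OH^-, so Q = [La^3+][OH^-]^3
Q = (3.15 x 10^-2)(1.97 × 10^-5)^3 = 2.4 × 10^-16
Q > Ksp, so La(OH)3 will precipitate.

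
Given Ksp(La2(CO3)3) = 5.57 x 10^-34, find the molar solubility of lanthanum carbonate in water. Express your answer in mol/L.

8.76e-8 M

La2(CO3)3(s) ⇌ 2 La^3+(aq) + 3 CO3^2-(aq)
Ksp = [La^3+]^2[CO3^2-]^3
If s mol/L of La2(CO3)3 dissolves, [La^3+] = 2s and [CO3^2-] = 3s.
So Ksp = (2s)^2 × (3s)^3 = 108s^5
Solving, s = (5.57 x 10^-34/108)^(1/5) = 8.76 × 10^-8 M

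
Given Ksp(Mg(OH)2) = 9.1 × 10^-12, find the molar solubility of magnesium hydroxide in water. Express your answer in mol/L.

s ≈ 1.3 × 10^-4 M

Mg(OH)2(s) <=> Mg^2+(aq) + 2 OH^-(aq)
Ksp = [Mg^2+][OH^-]^2
For each mole of Mg(OH)2 that dissolves: [Mg^2+] = s, [OH^-] = 2s.
So Ksp = s × (2s)^2 = 4s^3
s^3 = 9.1 × 10^-12 / 4, so s = 1.3 x 10^-4 M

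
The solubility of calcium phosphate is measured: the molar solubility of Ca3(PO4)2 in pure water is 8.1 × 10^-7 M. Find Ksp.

Ca3(PO4)2(s) ⇌ 3 Ca^2+(aq) + 2 PO4^3-(aq)
If s mol/L of Ca3(PO4)2 dissolves, [Ca^2+] = 3s and [PO4^3-] = 2s.
Ksp = [Ca^2+]^3[PO4^3-]^2
Ksp = (3s)^3(2s)^2 = 108s^5
With s = 8.1 × 10^-7: Ksp = 3.8 × 10^-29

Ksp ≈ 3.8 × 10^-29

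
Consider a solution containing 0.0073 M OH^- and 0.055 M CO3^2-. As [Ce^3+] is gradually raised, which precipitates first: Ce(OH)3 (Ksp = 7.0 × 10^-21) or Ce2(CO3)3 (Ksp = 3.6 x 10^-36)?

Each salt begins to precipitate when Q = Ksp, i.e. when [Ce^3+] reaches its threshold.
For Ce(OH)3: 7.0 × 10^-21 = (0.0073)^3 × [Ce^3+]  ⇒  [Ce^3+] = 1.8 × 10^-14 M.
For Ce2(CO3)3: 3.6 x 10^-36 = (0.055)^3 × [Ce^3+]^2  ⇒  [Ce^3+] = 1.5 x 10^-16 M.
The salt with the lower threshold [Ce^3+] precipitates first: Ce2(CO3)3.

Ce2(CO3)3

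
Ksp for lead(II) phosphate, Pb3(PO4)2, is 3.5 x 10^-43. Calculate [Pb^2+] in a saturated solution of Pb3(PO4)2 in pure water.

3.8 × 10^-9 M

Pb3(PO4)2(s) <=> 3 Pb^2+(aq) + 2 PO4^3-(aq)
Ksp = [Pb^2+]^3[PO4^3-]^2
For each mole of Pb3(PO4)2 that dissolves: [Pb^2+] = 3s, [PO4^3-] = 2s.
Substituting: Ksp = (3s)^3(2s)^2 = 108s^5
s = (3.5 x 10^-43 / 108)^(1/5) = 1.27 × 10^-9 M
[Pb^2+] = 3s = 3.8 × 10^-9 M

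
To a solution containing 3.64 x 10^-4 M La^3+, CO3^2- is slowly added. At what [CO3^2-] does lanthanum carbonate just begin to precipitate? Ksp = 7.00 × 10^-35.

[CO3^2-] = 8.08e-10 M

La2(CO3)3(s) ⇌ 2 La^3+(aq) + 3 CO3^2-(aq)
Ksp = [La^3+]^2[CO3^2-]^3
Precipitation begins when Q = Ksp. With [La^3+] = 3.64 x 10^-4 M:
7.00 × 10^-35 = (3.64 x 10^-4)^2 × [CO3^2-]^3
[CO3^2-] = (7.00 × 10^-35 / 1.325 × 10^-7)^(1/3) = 8.08 × 10^-10 M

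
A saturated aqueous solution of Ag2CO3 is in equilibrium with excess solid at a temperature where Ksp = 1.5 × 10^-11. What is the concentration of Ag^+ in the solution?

Ag2CO3(s) <=> 2 Ag^+ + CO3^2-
Ksp = [Ag^+]^2[CO3^2-]
For each mole of Ag2CO3 that dissolves: [Ag^+] = 2s, [CO3^2-] = s.
So Ksp = (2s)^2 × s = 4s^3
s^3 = 1.5 × 10^-11 / 4, so s = 1.55 x 10^-4 M
[Ag^+] = 2s = 3.1 × 10^-4 M

[Ag^+] ≈ 3.1e-4 M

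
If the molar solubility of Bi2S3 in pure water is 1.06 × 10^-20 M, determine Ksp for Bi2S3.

Ksp = 1.45 × 10^-98

Bi2S3(s) ⇌ 2 Bi^3+ + 3 S^2-
With molar solubility s: [Bi^3+] = 2s, [S^2-] = 3s.
Ksp = [Bi^3+]^2[S^2-]^3
Ksp = (2s)^2(3s)^3 = 108s^5
Ksp = 108 × (1.06 × 10^-20)^5 = 1.45 × 10^-98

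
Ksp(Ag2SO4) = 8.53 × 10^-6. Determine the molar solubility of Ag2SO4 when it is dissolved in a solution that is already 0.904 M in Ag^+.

1.04 × 10^-5 M

Ag2SO4(s) ⇌ 2 Ag^+ + SO4^2-
Ksp = [Ag^+]^2[SO4^2-]
Let s = moles of Ag2SO4 that dissolve per litre. [Ag^+] = 0.904 + 2s ≈ 0.904, [SO4^2-] = s (Ksp is small, so little additional dissolves).
Ksp ≈ (0.904)^2 × s
s = 1.04 × 10^-5 M
Check: 2s = 2.1 × 10^-5 ≪ 0.904, so the approximation is valid.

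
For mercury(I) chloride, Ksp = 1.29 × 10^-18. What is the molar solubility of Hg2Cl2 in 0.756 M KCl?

Hg2Cl2(s) <=> Hg2^2+ + 2 Cl^-
Ksp = [Hg2^2+][Cl^-]^2
Let s be the molar solubility in this solution. [Hg2^2+] = s, [Cl^-] = 0.756 + 2s ≈ 0.756 (common-ion effect: Cl^- is already 0.756 M).
Ksp ≈ s × (0.756)^2
s = 2.26 × 10^-18 M
Check: 2s = 4.5 x 10^-18 ≪ 0.756, so the approximation is valid.

s ≈ 2.26e-18 M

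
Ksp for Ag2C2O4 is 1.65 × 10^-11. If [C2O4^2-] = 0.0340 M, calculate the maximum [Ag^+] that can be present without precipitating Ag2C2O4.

[Ag^+] ≈ 2.20e-5 M

Ag2C2O4(s) <=> 2 Ag^+ + C2O4^2-
Ksp = [Ag^+]^2[C2O4^2-]
Precipitation begins when Q = Ksp. With [C2O4^2-] = 0.0340 M:
1.65 × 10^-11 = (0.0340) × [Ag^+]^2
[Ag^+] = (1.65 × 10^-11 / 3.40 x 10^-2)^(1/2) = 2.20 × 10^-5 M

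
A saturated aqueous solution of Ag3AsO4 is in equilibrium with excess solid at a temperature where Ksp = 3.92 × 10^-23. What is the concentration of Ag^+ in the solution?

Ag3AsO4(s) ⇌ 3 Ag^+ + AsO4^3-
Ksp = [Ag^+]^3[AsO4^3-]
For each mole of Ag3AsO4 that dissolves: [Ag^+] = 3s, [AsO4^3-] = s.
Substituting: Ksp = (3s)^3s = 27s^4
Solving, s = (3.92 × 10^-23/27)^(1/4) = 1.098 × 10^-6 M
[Ag^+] = 3s = 3.29 × 10^-6 M

[Ag^+] = 3.29e-6 M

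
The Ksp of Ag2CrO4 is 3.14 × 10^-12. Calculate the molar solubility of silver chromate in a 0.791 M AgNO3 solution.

s ≈ 5.02e-12 M

Ag2CrO4(s) <=> 2 Ag^+ + CrO4^2-
Ksp = [Ag^+]^2[CrO4^2-]
If s mol/L dissolves here, [Ag^+] = 0.791 + 2s ≈ 0.791, [CrO4^2-] = s (since Ag^+ from AgNO3 dominates).
Ksp ≈ (0.791)^2 × s
s = 5.02 x 10^-12 M
Check: 2s = 1.0 x 10^-11 ≪ 0.791, so the approximation is valid.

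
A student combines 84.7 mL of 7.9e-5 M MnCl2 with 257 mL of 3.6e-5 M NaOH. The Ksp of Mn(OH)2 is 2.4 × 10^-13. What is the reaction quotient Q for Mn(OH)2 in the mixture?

Q = 1.4 × 10^-14

Total volume = 84.7 + 257 = 341.7 mL.
[Mn^2+] = 7.9 x 10^-5 × (84.7/341.7) = 1.96 × 10^-5 M
[OH^-] = 3.6 × 10^-5 × (257/341.7) = 2.71 × 10^-5 M
Mn(OH)2(s) ⇌ Mn^2+(aq) + 2 OH^-(aq), so Q = [Mn^2+][OH^-]^2
Q = (1.96 × 10^-5)(2.71 x 10^-5)^2 = 1.4 x 10^-14
Q < Ksp, so no precipitate of Mn(OH)2 forms.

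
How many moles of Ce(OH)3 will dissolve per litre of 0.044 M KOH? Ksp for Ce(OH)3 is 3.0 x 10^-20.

Ce(OH)3(s) <=> Ce^3+(aq) + 3 OH^-(aq)
Ksp = [Ce^3+][OH^-]^3
Let s be the molar solubility in this solution. [Ce^3+] = s, [OH^-] = 0.044 + 3s ≈ 0.044 (common-ion effect: OH^- is already 0.044 M).
Ksp ≈ s × (0.044)^3
s = 3.5 x 10^-16 M
Check: 3s = 1.1 x 10^-15 ≪ 0.044, so the approximation is valid.

3.5 × 10^-16 M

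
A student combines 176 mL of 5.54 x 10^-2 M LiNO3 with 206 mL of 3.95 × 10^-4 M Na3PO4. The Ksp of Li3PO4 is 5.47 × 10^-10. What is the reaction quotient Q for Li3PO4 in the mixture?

3.54 × 10^-9

Total volume = 176 + 206 = 382 mL.
[Li^+] = 5.54 × 10^-2 × (176/382) = 2.552 x 10^-2 M
[PO4^3-] = 3.95 x 10^-4 × (206/382) = 2.130 × 10^-4 M
Li3PO4(s) ⇌ 3 Li^+(aq) + PO4^3-(aq), so Q = [Li^+]^3[PO4^3-]
Q = (2.552 × 10^-2)^3(2.130 × 10^-4) = 3.54 x 10^-9
Q > Ksp, so Li3PO4 will precipitate.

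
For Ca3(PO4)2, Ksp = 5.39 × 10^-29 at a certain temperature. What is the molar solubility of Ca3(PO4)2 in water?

Ca3(PO4)2(s) ⇌ 3 Ca^2+(aq) + 2 PO4^3-(aq)
Ksp = [Ca^2+]^3[PO4^3-]^2
Let s = molar solubility. Then [Ca^2+] = 3s and [PO4^3-] = 2s.
Substituting: Ksp = (3s)^3(2s)^2 = 108s^5
Solving, s = (5.39 × 10^-29/108)^(1/5) = 8.70 × 10^-7 M

8.70e-7 M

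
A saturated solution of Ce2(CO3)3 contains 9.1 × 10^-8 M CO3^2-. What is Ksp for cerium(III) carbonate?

Ce2(CO3)3(s) <=> 2 Ce^3+(aq) + 3 CO3^2-(aq)
Stoichiometry gives [Ce^3+] = (2/3)[CO3^2-] = 6.07 × 10^-8 M.
Ksp = [Ce^3+]^2[CO3^2-]^3
Ksp = (6.07 × 10^-8)^2 × (9.1 x 10^-8)^3 = 2.8 × 10^-36

Ksp ≈ 2.8 × 10^-36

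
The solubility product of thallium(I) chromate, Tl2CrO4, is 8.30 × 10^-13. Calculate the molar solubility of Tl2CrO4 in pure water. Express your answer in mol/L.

s = 5.92 × 10^-5 M

Tl2CrO4(s) ⇌ 2 Tl^+ + CrO4^2-
Ksp = [Tl^+]^2[CrO4^2-]
With molar solubility s: [Tl^+] = 2s, [CrO4^2-] = s.
Ksp = (2s)^2s = 4s^3
s = (8.30 × 10^-13 / 4)^(1/3) = 5.92 x 10^-5 M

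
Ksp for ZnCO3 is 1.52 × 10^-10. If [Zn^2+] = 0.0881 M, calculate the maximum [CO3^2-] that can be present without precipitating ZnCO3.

[CO3^2-] = 1.73 × 10^-9 M

ZnCO3(s) ⇌ Zn^2+(aq) + CO3^2-(aq)
Ksp = [Zn^2+][CO3^2-]
Precipitation begins when Q = Ksp. With [Zn^2+] = 0.0881 M:
1.52 × 10^-10 = (0.0881) × [CO3^2-]
[CO3^2-] = (1.52 × 10^-10 / 8.81 × 10^-2) = 1.73 × 10^-9 M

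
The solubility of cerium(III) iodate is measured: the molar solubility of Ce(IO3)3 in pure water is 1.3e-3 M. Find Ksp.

Ksp = 7.7 x 10^-11

Ce(IO3)3(s) ⇌ Ce^3+ + 3 IO3^-
Let s = molar solubility. Then [Ce^3+] = s and [IO3^-] = 3s.
Ksp = [Ce^3+][IO3^-]^3
Ksp = s(3s)^3 = 27s^4
With s = 1.3 × 10^-3: Ksp = 7.7 x 10^-11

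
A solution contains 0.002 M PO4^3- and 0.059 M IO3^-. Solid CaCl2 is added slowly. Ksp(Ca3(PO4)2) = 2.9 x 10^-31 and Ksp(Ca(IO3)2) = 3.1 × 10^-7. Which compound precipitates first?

Precipitation of each salt starts when its ion product equals its Ksp.
For Ca3(PO4)2: 2.9 x 10^-31 = (0.002)^2 × [Ca^2+]^3  ⇒  [Ca^2+] = 4.2 × 10^-9 M.
For Ca(IO3)2: 3.1 × 10^-7 = (0.059)^2 × [Ca^2+]  ⇒  [Ca^2+] = 8.9 × 10^-5 M.
The salt with the lower threshold [Ca^2+] precipitates first: Ca3(PO4)2.

Ca3(PO4)2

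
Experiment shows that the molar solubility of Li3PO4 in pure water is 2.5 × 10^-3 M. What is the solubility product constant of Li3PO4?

Li3PO4(s) ⇌ 3 Li^+(aq) + PO4^3-(aq)
With molar solubility s: [Li^+] = 3s, [PO4^3-] = s.
Ksp = [Li^+]^3[PO4^3-]
Substituting: Ksp = (3s)^3s = 27s^4
With s = 2.5 × 10^-3: Ksp = 1.1 × 10^-9

1.1 × 10^-9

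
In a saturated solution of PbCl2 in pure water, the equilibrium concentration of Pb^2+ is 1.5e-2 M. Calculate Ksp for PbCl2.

PbCl2(s) <=> Pb^2+(aq) + 2 Cl^-(aq)
Stoichiometry gives [Cl^-] = (2/1)[Pb^2+] = 3.00 × 10^-2 M.
Ksp = [Pb^2+][Cl^-]^2
Ksp = 1.5 x 10^-2 × (3.00 x 10^-2)^2 = 1.4 x 10^-5

1.4 x 10^-5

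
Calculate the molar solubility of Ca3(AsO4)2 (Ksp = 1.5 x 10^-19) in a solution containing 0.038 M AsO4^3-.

Ca3(AsO4)2(s) ⇌ 3 Ca^2+ + 2 AsO4^3-
Ksp = [Ca^2+]^3[AsO4^3-]^2
Let s be the molar solubility in this solution. [Ca^2+] = 3s, [AsO4^3-] = 0.038 + 2s ≈ 0.038 (Ksp is small, so little additional dissolves).
Ksp ≈ (3s)^3 × (0.038)^2
s = 1.6 x 10^-6 M
Check: 2s = 3.1 x 10^-6 ≪ 0.038, so the approximation is valid.

s ≈ 1.6 × 10^-6 M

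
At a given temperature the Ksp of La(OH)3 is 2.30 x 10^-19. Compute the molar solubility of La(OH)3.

s = 9.61 × 10^-6 M

La(OH)3(s) <=> La^3+ + 3 OH^-
Ksp = [La^3+][OH^-]^3
With molar solubility s: [La^3+] = s, [OH^-] = 3s.
So Ksp = s × (3s)^3 = 27s^4
s^4 = 2.30 x 10^-19 / 27, so s = 9.61 × 10^-6 M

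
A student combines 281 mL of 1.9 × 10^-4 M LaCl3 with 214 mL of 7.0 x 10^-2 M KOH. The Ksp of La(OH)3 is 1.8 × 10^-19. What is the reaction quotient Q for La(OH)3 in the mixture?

3.0 x 10^-9

Total volume = 281 + 214 = 495 mL.
[La^3+] = 1.9 × 10^-4 × (281/495) = 1.08 x 10^-4 M
[OH^-] = 7.0 x 10^-2 × (214/495) = 3.03 × 10^-2 M
La(OH)3(s) <=> La^3+ + 3 OH^-, so Q = [La^3+][OH^-]^3
Q = (1.08 × 10^-4)(3.03 x 10^-2)^3 = 3.0 x 10^-9
Q > Ksp, so La(OH)3 will precipitate.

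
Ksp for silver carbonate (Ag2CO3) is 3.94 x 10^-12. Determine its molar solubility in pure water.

Ag2CO3(s) <=> 2 Ag^+(aq) + CO3^2-(aq)
Ksp = [Ag^+]^2[CO3^2-]
With molar solubility s: [Ag^+] = 2s, [CO3^2-] = s.
So Ksp = (2s)^2 × s = 4s^3
s^3 = 3.94 x 10^-12 / 4, so s = 9.95 × 10^-5 M

s = 9.95e-5 M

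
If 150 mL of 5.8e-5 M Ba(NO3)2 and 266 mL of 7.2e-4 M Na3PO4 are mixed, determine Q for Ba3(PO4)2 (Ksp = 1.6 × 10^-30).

Q ≈ 1.9 × 10^-21

Total volume = 150 + 266 = 416 mL.
[Ba^2+] = 5.8 × 10^-5 × (150/416) = 2.09 × 10^-5 M
[PO4^3-] = 7.2 x 10^-4 × (266/416) = 4.60 x 10^-4 M
Ba3(PO4)2(s) ⇌ 3 Ba^2+(aq) + 2 PO4^3-(aq), so Q = [Ba^2+]^3[PO4^3-]^2
Q = (2.09 x 10^-5)^3(4.60 × 10^-4)^2 = 1.9 x 10^-21
Q > Ksp, so Ba3(PO4)2 will precipitate.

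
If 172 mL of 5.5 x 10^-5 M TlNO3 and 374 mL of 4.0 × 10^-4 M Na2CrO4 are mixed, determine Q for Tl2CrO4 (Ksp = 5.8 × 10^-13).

Total volume = 172 + 374 = 546 mL.
[Tl^+] = 5.5 × 10^-5 × (172/546) = 1.73 × 10^-5 M
[CrO4^2-] = 4.0 × 10^-4 × (374/546) = 2.74 x 10^-4 M
Tl2CrO4(s) <=> 2 Tl^+ + CrO4^2-, so Q = [Tl^+]^2[CrO4^2-]
Q = (1.73 × 10^-5)^2(2.74 × 10^-4) = 8.2 × 10^-14
Q < Ksp, so no precipitate of Tl2CrO4 forms.

Q = 8.2 x 10^-14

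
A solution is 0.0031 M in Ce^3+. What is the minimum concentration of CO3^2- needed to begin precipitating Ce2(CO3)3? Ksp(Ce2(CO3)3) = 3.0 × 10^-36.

6.8 × 10^-11 M

Ce2(CO3)3(s) <=> 2 Ce^3+ + 3 CO3^2-
Ksp = [Ce^3+]^2[CO3^2-]^3
Precipitation begins when Q = Ksp. With [Ce^3+] = 0.0031 M:
3.0 × 10^-36 = (0.0031)^2 × [CO3^2-]^3
[CO3^2-] = (3.0 × 10^-36 / 9.61 × 10^-6)^(1/3) = 6.8 × 10^-11 M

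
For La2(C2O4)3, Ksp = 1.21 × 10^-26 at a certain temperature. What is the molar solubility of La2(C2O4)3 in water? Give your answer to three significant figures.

s = 2.57 × 10^-6 M

La2(C2O4)3(s) <=> 2 La^3+ + 3 C2O4^2-
Ksp = [La^3+]^2[C2O4^2-]^3
Let s = molar solubility. Then [La^3+] = 2s and [C2O4^2-] = 3s.
Ksp = (2s)^2(3s)^3 = 108s^5
s^5 = 1.21 × 10^-26 / 108, so s = 2.57 × 10^-6 M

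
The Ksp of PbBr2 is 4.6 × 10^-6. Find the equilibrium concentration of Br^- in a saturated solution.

PbBr2(s) ⇌ Pb^2+(aq) + 2 Br^-(aq)
Ksp = [Pb^2+][Br^-]^2
If s mol/L of PbBr2 dissolves, [Pb^2+] = s and [Br^-] = 2s.
So Ksp = s × (2s)^2 = 4s^3
s^3 = 4.6 × 10^-6 / 4, so s = 1.05 × 10^-2 M
[Br^-] = 2s = 2.1 x 10^-2 M

[Br^-] = 0.021 M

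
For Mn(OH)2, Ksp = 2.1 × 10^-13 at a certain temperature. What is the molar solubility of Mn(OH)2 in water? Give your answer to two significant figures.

Mn(OH)2(s) ⇌ Mn^2+(aq) + 2 OH^-(aq)
Ksp = [Mn^2+][OH^-]^2
Let s = molar solubility. Then [Mn^2+] = s and [OH^-] = 2s.
Ksp = s(2s)^2 = 4s^3
s^3 = 2.1 × 10^-13 / 4, so s = 3.7 × 10^-5 M

3.7e-5 M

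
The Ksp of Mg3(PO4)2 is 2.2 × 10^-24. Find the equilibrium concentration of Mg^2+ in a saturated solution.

Mg3(PO4)2(s) ⇌ 3 Mg^2+ + 2 PO4^3-
Ksp = [Mg^2+]^3[PO4^3-]^2
For each mole of Mg3(PO4)2 that dissolves: [Mg^2+] = 3s, [PO4^3-] = 2s.
So Ksp = (3s)^3 × (2s)^2 = 108s^5
s = (2.2 × 10^-24 / 108)^(1/5) = 7.27 × 10^-6 M
[Mg^2+] = 3s = 2.2 × 10^-5 M

[Mg^2+] ≈ 2.2 × 10^-5 M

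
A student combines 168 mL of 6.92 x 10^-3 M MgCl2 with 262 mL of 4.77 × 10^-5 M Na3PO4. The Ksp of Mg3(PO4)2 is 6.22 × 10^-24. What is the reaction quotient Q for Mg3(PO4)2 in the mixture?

Q ≈ 1.67e-17

Total volume = 168 + 262 = 430 mL.
[Mg^2+] = 6.92 × 10^-3 × (168/430) = 2.704 × 10^-3 M
[PO4^3-] = 4.77 x 10^-5 × (262/430) = 2.906 x 10^-5 M
Mg3(PO4)2(s) ⇌ 3 Mg^2+(aq) + 2 PO4^3-(aq), so Q = [Mg^2+]^3[PO4^3-]^2
Q = (2.704 × 10^-3)^3(2.906 × 10^-5)^2 = 1.67 × 10^-17
Q > Ksp, so Mg3(PO4)2 will precipitate.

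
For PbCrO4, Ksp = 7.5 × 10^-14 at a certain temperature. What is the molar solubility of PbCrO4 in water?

PbCrO4(s) ⇌ Pb^2+(aq) + CrO4^2-(aq)
Ksp = [Pb^2+][CrO4^2-]
Let s = molar solubility. Then [Pb^2+] = s and [CrO4^2-] = s.
Ksp = s^2
s = (7.5 × 10^-14)^(1/2) = 2.7 x 10^-7 M

s ≈ 2.7e-7 M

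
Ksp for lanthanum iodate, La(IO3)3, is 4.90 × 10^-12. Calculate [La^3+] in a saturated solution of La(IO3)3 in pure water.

La(IO3)3(s) <=> La^3+ + 3 IO3^-
Ksp = [La^3+][IO3^-]^3
With molar solubility s: [La^3+] = s, [IO3^-] = 3s.
So Ksp = s × (3s)^3 = 27s^4
Solving, s = (4.90 × 10^-12/27)^(1/4) = 6.527 × 10^-4 M
[La^3+] = s = 6.53 × 10^-4 M

[La^3+] ≈ 6.53e-4 M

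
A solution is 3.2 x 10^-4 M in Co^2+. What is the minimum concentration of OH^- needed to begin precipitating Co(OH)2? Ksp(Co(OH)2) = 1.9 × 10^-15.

Co(OH)2(s) <=> Co^2+(aq) + 2 OH^-(aq)
Ksp = [Co^2+][OH^-]^2
Precipitation begins when Q = Ksp. With [Co^2+] = 3.2 x 10^-4 M:
1.9 × 10^-15 = (3.2 x 10^-4) × [OH^-]^2
[OH^-] = (1.9 × 10^-15 / 3.2 × 10^-4)^(1/2) = 2.4 × 10^-6 M

2.4 × 10^-6 M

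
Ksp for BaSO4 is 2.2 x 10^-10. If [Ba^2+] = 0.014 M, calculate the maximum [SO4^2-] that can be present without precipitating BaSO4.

[SO4^2-] ≈ 1.6e-8 M

BaSO4(s) ⇌ Ba^2+ + SO4^2-
Ksp = [Ba^2+][SO4^2-]
Precipitation begins when Q = Ksp. With [Ba^2+] = 0.014 M:
2.2 x 10^-10 = (0.014) × [SO4^2-]
[SO4^2-] = (2.2 x 10^-10 / 1.4 × 10^-2) = 1.6 × 10^-8 M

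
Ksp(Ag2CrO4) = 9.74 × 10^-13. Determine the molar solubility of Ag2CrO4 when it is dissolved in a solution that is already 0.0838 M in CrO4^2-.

s = 1.70e-6 M

Ag2CrO4(s) ⇌ 2 Ag^+ + CrO4^2-
Ksp = [Ag^+]^2[CrO4^2-]
If s mol/L dissolves here, [Ag^+] = 2s, [CrO4^2-] = 0.0838 + s ≈ 0.0838 (Ksp is small, so little additional dissolves).
Ksp ≈ (2s)^2 × 0.0838
s = 1.70 × 10^-6 M
Check: s = 1.7 × 10^-6 ≪ 0.0838, so the approximation is valid.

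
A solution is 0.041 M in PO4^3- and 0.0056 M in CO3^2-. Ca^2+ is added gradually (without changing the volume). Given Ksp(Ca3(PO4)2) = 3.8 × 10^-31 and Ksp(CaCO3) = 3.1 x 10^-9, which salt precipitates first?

Precipitation of each salt starts when its ion product equals its Ksp.
For Ca3(PO4)2: 3.8 × 10^-31 = (0.041)^2 × [Ca^2+]^3  ⇒  [Ca^2+] = 6.1 × 10^-10 M.
For CaCO3: 3.1 x 10^-9 = 0.0056 × [Ca^2+]  ⇒  [Ca^2+] = 5.5 × 10^-7 M.
The salt with the lower threshold [Ca^2+] precipitates first: Ca3(PO4)2.

Ca3(PO4)2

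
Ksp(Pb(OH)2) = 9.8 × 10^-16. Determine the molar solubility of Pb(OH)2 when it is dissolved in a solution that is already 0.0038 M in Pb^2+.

Pb(OH)2(s) ⇌ Pb^2+ + 2 OH^-
Ksp = [Pb^2+][OH^-]^2
Let s = moles of Pb(OH)2 that dissolve per litre. [Pb^2+] = 0.0038 + s ≈ 0.0038, [OH^-] = 2s (since the Pb^2+ already present dominates).
Ksp ≈ 0.0038 × (2s)^2
s = 2.5 × 10^-7 M
Check: s = 2.5 × 10^-7 ≪ 0.0038, so the approximation is valid.

s ≈ 2.5e-7 M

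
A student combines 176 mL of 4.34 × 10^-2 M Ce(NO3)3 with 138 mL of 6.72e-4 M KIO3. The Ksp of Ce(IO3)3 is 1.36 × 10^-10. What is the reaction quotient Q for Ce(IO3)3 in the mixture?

Q = 6.27 x 10^-13

Total volume = 176 + 138 = 314 mL.
[Ce^3+] = 4.34 x 10^-2 × (176/314) = 2.433 × 10^-2 M
[IO3^-] = 6.72 x 10^-4 × (138/314) = 2.953 × 10^-4 M
Ce(IO3)3(s) ⇌ Ce^3+(aq) + 3 IO3^-(aq), so Q = [Ce^3+][IO3^-]^3
Q = (2.433 x 10^-2)(2.953 × 10^-4)^3 = 6.27 x 10^-13
Q < Ksp, so no precipitate of Ce(IO3)3 forms.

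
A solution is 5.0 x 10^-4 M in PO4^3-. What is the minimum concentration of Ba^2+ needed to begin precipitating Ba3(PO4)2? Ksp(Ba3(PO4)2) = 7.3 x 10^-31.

[Ba^2+] = 1.4e-8 M

Ba3(PO4)2(s) ⇌ 3 Ba^2+ + 2 PO4^3-
Ksp = [Ba^2+]^3[PO4^3-]^2
Precipitation begins when Q = Ksp. With [PO4^3-] = 5.0 x 10^-4 M:
7.3 x 10^-31 = (5.0 x 10^-4)^2 × [Ba^2+]^3
[Ba^2+] = (7.3 x 10^-31 / 2.50 × 10^-7)^(1/3) = 1.4 x 10^-8 M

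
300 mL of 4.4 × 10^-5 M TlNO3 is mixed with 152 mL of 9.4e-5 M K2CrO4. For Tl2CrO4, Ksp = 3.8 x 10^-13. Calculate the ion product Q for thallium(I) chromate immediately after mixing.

Q ≈ 2.7 × 10^-14

Total volume = 300 + 152 = 452 mL.
[Tl^+] = 4.4 x 10^-5 × (300/452) = 2.92 × 10^-5 M
[CrO4^2-] = 9.4 × 10^-5 × (152/452) = 3.16 x 10^-5 M
Tl2CrO4(s) ⇌ 2 Tl^+ + CrO4^2-, so Q = [Tl^+]^2[CrO4^2-]
Q = (2.92 × 10^-5)^2(3.16 x 10^-5) = 2.7 × 10^-14
Q < Ksp, so no precipitate of Tl2CrO4 forms.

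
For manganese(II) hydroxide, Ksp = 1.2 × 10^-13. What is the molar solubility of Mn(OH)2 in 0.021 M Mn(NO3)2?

1.2e-6 M

Mn(OH)2(s) <=> Mn^2+(aq) + 2 OH^-(aq)
Ksp = [Mn^2+][OH^-]^2
Let s = moles of Mn(OH)2 that dissolve per litre. [Mn^2+] = 0.021 + s ≈ 0.021, [OH^-] = 2s (common-ion effect: Mn^2+ is already 0.021 M).
Ksp ≈ 0.021 × (2s)^2
s = 1.2 x 10^-6 M
Check: s = 1.2 x 10^-6 ≪ 0.021, so the approximation is valid.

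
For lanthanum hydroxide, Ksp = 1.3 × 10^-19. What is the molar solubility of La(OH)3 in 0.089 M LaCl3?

s = 3.8 × 10^-7 M

La(OH)3(s) ⇌ La^3+(aq) + 3 OH^-(aq)
Ksp = [La^3+][OH^-]^3
Let s be the molar solubility in this solution. [La^3+] = 0.089 + s ≈ 0.089, [OH^-] = 3s (common-ion effect: La^3+ is already 0.089 M).
Ksp ≈ 0.089 × (3s)^3
s = 3.8 × 10^-7 M
Check: s = 3.8 x 10^-7 ≪ 0.089, so the approximation is valid.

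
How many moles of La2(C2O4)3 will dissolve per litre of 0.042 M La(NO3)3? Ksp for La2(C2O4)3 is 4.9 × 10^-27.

4.7e-9 M

La2(C2O4)3(s) <=> 2 La^3+ + 3 C2O4^2-
Ksp = [La^3+]^2[C2O4^2-]^3
Let s be the molar solubility in this solution. [La^3+] = 0.042 + 2s ≈ 0.042, [C2O4^2-] = 3s (common-ion effect: La^3+ is already 0.042 M).
Ksp ≈ (0.042)^2 × (3s)^3
s = 4.7 x 10^-9 M
Check: 2s = 9.4 x 10^-9 ≪ 0.042, so the approximation is valid.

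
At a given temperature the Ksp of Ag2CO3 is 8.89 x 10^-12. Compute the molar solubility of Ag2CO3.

s = 1.31 × 10^-4 M

Ag2CO3(s) <=> 2 Ag^+ + CO3^2-
Ksp = [Ag^+]^2[CO3^2-]
For each mole of Ag2CO3 that dissolves: [Ag^+] = 2s, [CO3^2-] = s.
Ksp = (2s)^2s = 4s^3
s = (8.89 x 10^-12 / 4)^(1/3) = 1.31 × 10^-4 M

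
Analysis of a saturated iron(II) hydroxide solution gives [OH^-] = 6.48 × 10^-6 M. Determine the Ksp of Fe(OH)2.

Ksp ≈ 1.36e-16

Fe(OH)2(s) <=> Fe^2+ + 2 OH^-
Stoichiometry gives [Fe^2+] = (1/2)[OH^-] = 3.240 x 10^-6 M.
Ksp = [Fe^2+][OH^-]^2
Ksp = 3.240 × 10^-6 × (6.48 × 10^-6)^2 = 1.36 × 10^-16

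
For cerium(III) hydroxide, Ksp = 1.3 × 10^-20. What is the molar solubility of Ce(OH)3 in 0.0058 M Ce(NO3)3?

4.4 × 10^-7 M

Ce(OH)3(s) ⇌ Ce^3+ + 3 OH^-
Ksp = [Ce^3+][OH^-]^3
Let s be the molar solubility in this solution. [Ce^3+] = 0.0058 + s ≈ 0.0058, [OH^-] = 3s (since Ce^3+ from Ce(NO3)3 dominates).
Ksp ≈ 0.0058 × (3s)^3
s = 4.4 x 10^-7 M
Check: s = 4.4 × 10^-7 ≪ 0.0058, so the approximation is valid.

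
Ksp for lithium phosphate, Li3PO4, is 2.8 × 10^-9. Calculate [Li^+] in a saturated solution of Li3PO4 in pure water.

9.6 x 10^-3 M

Li3PO4(s) ⇌ 3 Li^+ + PO4^3-
Ksp = [Li^+]^3[PO4^3-]
With molar solubility s: [Li^+] = 3s, [PO4^3-] = s.
Substituting: Ksp = (3s)^3s = 27s^4
s^4 = 2.8 × 10^-9 / 27, so s = 3.19 × 10^-3 M
[Li^+] = 3s = 9.6 × 10^-3 M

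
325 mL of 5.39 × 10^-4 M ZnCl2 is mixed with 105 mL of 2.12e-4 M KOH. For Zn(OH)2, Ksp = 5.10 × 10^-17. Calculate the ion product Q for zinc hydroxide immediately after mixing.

Total volume = 325 + 105 = 430 mL.
[Zn^2+] = 5.39 × 10^-4 × (325/430) = 4.074 x 10^-4 M
[OH^-] = 2.12 × 10^-4 × (105/430) = 5.177 × 10^-5 M
Zn(OH)2(s) <=> Zn^2+ + 2 OH^-, so Q = [Zn^2+][OH^-]^2
Q = (4.074 × 10^-4)(5.177 x 10^-5)^2 = 1.09 × 10^-12
Q > Ksp, so Zn(OH)2 will precipitate.

Q = 1.09 × 10^-12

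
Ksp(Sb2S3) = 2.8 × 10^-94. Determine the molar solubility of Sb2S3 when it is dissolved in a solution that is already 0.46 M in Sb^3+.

Sb2S3(s) <=> 2 Sb^3+(aq) + 3 S^2-(aq)
Ksp = [Sb^3+]^2[S^2-]^3
Let s be the molar solubility in this solution. [Sb^3+] = 0.46 + 2s ≈ 0.46, [S^2-] = 3s (since the Sb^3+ already present dominates).
Ksp ≈ (0.46)^2 × (3s)^3
s = 3.7 x 10^-32 M
Check: 2s = 7.3 × 10^-32 ≪ 0.46, so the approximation is valid.

s = 3.7 × 10^-32 M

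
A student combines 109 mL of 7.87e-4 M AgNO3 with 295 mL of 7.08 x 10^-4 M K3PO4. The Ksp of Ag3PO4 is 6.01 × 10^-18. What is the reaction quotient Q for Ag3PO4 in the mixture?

Q = 4.95 × 10^-15

Total volume = 109 + 295 = 404 mL.
[Ag^+] = 7.87 × 10^-4 × (109/404) = 2.123 × 10^-4 M
[PO4^3-] = 7.08 × 10^-4 × (295/404) = 5.170 x 10^-4 M
Ag3PO4(s) <=> 3 Ag^+(aq) + PO4^3-(aq), so Q = [Ag^+]^3[PO4^3-]
Q = (2.123 × 10^-4)^3(5.170 × 10^-4) = 4.95 × 10^-15
Q > Ksp, so Ag3PO4 will precipitate.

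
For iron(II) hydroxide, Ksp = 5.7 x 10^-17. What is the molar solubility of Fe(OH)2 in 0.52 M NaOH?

Fe(OH)2(s) <=> Fe^2+(aq) + 2 OH^-(aq)
Ksp = [Fe^2+][OH^-]^2
Let s = moles of Fe(OH)2 that dissolve per litre. [Fe^2+] = s, [OH^-] = 0.52 + 2s ≈ 0.52 (Ksp is small, so little additional dissolves).
Ksp ≈ s × (0.52)^2
s = 2.1 × 10^-16 M
Check: 2s = 4.2 x 10^-16 ≪ 0.52, so the approximation is valid.

s = 2.1 x 10^-16 M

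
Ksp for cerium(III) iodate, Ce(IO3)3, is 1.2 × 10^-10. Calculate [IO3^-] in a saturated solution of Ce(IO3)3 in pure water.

[IO3^-] ≈ 4.4 x 10^-3 M

Ce(IO3)3(s) ⇌ Ce^3+ + 3 IO3^-
Ksp = [Ce^3+][IO3^-]^3
Let s = molar solubility. Then [Ce^3+] = s and [IO3^-] = 3s.
Ksp = s(3s)^3 = 27s^4
Solving, s = (1.2 × 10^-10/27)^(1/4) = 1.45 × 10^-3 M
[IO3^-] = 3s = 4.4 x 10^-3 M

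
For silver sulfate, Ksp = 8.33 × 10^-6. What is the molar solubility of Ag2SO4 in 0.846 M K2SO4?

Ag2SO4(s) <=> 2 Ag^+ + SO4^2-
Ksp = [Ag^+]^2[SO4^2-]
If s mol/L dissolves here, [Ag^+] = 2s, [SO4^2-] = 0.846 + s ≈ 0.846 (Ksp is small, so little additional dissolves).
Ksp ≈ (2s)^2 × 0.846
s = 1.57 x 10^-3 M
Check: s = 1.6 x 10^-3 ≪ 0.846, so the approximation is valid.

1.57 × 10^-3 M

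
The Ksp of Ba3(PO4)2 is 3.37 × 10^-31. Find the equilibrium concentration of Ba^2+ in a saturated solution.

[Ba^2+] = 9.46e-7 M

Ba3(PO4)2(s) ⇌ 3 Ba^2+(aq) + 2 PO4^3-(aq)
Ksp = [Ba^2+]^3[PO4^3-]^2
With molar solubility s: [Ba^2+] = 3s, [PO4^3-] = 2s.
So Ksp = (3s)^3 × (2s)^2 = 108s^5
s^5 = 3.37 × 10^-31 / 108, so s = 3.154 × 10^-7 M
[Ba^2+] = 3s = 9.46 × 10^-7 M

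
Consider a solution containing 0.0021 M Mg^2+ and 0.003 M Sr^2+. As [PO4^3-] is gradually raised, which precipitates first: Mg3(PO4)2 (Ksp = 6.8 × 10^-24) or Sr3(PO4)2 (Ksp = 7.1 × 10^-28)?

Sr3(PO4)2

Precipitation of each salt starts when its ion product equals its Ksp.
For Mg3(PO4)2: 6.8 × 10^-24 = (0.0021)^3 × [PO4^3-]^2  ⇒  [PO4^3-] = 2.7 × 10^-8 M.
For Sr3(PO4)2: 7.1 × 10^-28 = (0.003)^3 × [PO4^3-]^2  ⇒  [PO4^3-] = 1.6 × 10^-10 M.
The salt with the lower threshold [PO4^3-] precipitates first: Sr3(PO4)2.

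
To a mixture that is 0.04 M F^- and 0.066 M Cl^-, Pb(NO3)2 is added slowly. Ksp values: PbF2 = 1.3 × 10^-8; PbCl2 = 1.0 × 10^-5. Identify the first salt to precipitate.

PbF2

Precipitation of each salt starts when its ion product equals its Ksp.
For PbF2: 1.3 × 10^-8 = (0.04)^2 × [Pb^2+]  ⇒  [Pb^2+] = 8.1 × 10^-6 M.
For PbCl2: 1.0 × 10^-5 = (0.066)^2 × [Pb^2+]  ⇒  [Pb^2+] = 2.3 × 10^-3 M.
The salt with the lower threshold [Pb^2+] precipitates first: PbF2.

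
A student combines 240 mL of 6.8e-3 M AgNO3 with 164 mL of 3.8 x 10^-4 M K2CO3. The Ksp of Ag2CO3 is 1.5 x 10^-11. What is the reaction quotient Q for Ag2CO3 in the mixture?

Q = 2.5 × 10^-9

Total volume = 240 + 164 = 404 mL.
[Ag^+] = 6.8 x 10^-3 × (240/404) = 4.04 × 10^-3 M
[CO3^2-] = 3.8 x 10^-4 × (164/404) = 1.54 x 10^-4 M
Ag2CO3(s) ⇌ 2 Ag^+(aq) + CO3^2-(aq), so Q = [Ag^+]^2[CO3^2-]
Q = (4.04 × 10^-3)^2(1.54 x 10^-4) = 2.5 x 10^-9
Q > Ksp, so Ag2CO3 will precipitate.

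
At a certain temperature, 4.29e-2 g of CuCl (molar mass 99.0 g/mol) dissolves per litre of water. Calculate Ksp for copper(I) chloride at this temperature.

Ksp = 1.88e-7

Molar solubility s = (4.29 x 10^-2 g/L) / (99.0 g/mol) = 4.333 x 10^-4 M.
CuCl(s) <=> Cu^+(aq) + Cl^-(aq)
With molar solubility s: [Cu^+] = s, [Cl^-] = s.
Ksp = [Cu^+][Cl^-]
Ksp = s^2
With s = 4.333 x 10^-4: Ksp = 1.88 × 10^-7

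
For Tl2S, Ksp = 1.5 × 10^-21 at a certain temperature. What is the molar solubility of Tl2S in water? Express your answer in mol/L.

Tl2S(s) ⇌ 2 Tl^+(aq) + S^2-(aq)
Ksp = [Tl^+]^2[S^2-]
For each mole of Tl2S that dissolves: [Tl^+] = 2s, [S^2-] = s.
Substituting: Ksp = (2s)^2s = 4s^3
s^3 = 1.5 × 10^-21 / 4, so s = 7.2 × 10^-8 M

s ≈ 7.2 × 10^-8 M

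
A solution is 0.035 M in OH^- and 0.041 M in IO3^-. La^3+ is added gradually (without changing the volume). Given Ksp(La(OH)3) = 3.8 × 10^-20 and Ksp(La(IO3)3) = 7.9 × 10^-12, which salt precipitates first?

Each salt begins to precipitate when Q = Ksp, i.e. when [La^3+] reaches its threshold.
For La(OH)3: 3.8 × 10^-20 = (0.035)^3 × [La^3+]  ⇒  [La^3+] = 8.9 x 10^-16 M.
For La(IO3)3: 7.9 × 10^-12 = (0.041)^3 × [La^3+]  ⇒  [La^3+] = 1.1 × 10^-7 M.
The salt with the lower threshold [La^3+] precipitates first: La(OH)3.

La(OH)3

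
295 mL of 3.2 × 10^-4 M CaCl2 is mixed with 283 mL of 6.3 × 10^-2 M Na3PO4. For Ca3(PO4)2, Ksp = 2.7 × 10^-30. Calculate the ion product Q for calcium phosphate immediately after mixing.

Q ≈ 4.1 × 10^-15

Total volume = 295 + 283 = 578 mL.
[Ca^2+] = 3.2 × 10^-4 × (295/578) = 1.63 x 10^-4 M
[PO4^3-] = 6.3 × 10^-2 × (283/578) = 3.08 x 10^-2 M
Ca3(PO4)2(s) ⇌ 3 Ca^2+ + 2 PO4^3-, so Q = [Ca^2+]^3[PO4^3-]^2
Q = (1.63 × 10^-4)^3(3.08 × 10^-2)^2 = 4.1 × 10^-15
Q > Ksp, so Ca3(PO4)2 will precipitate.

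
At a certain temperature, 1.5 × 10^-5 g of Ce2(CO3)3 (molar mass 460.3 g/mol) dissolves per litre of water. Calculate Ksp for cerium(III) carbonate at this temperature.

Ksp ≈ 4.0 × 10^-36

Molar solubility s = (1.5 × 10^-5 g/L) / (460.3 g/mol) = 3.26 × 10^-8 M.
Ce2(CO3)3(s) <=> 2 Ce^3+(aq) + 3 CO3^2-(aq)
For each mole of Ce2(CO3)3 that dissolves: [Ce^3+] = 2s, [CO3^2-] = 3s.
Ksp = [Ce^3+]^2[CO3^2-]^3
Substituting: Ksp = (2s)^2(3s)^3 = 108s^5
With s = 3.26 × 10^-8: Ksp = 4.0 x 10^-36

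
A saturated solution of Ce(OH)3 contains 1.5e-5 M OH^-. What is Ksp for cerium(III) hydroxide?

Ce(OH)3(s) ⇌ Ce^3+(aq) + 3 OH^-(aq)
Stoichiometry gives [Ce^3+] = (1/3)[OH^-] = 5.00 × 10^-6 M.
Ksp = [Ce^3+][OH^-]^3
Ksp = 5.00 × 10^-6 × (1.5 x 10^-5)^3 = 1.7 x 10^-20

Ksp = 1.7 × 10^-20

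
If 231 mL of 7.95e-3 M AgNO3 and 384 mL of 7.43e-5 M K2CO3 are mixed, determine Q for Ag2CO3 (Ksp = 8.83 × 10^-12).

Q = 4.14e-10

Total volume = 231 + 384 = 615 mL.
[Ag^+] = 7.95 × 10^-3 × (231/615) = 2.986 × 10^-3 M
[CO3^2-] = 7.43 x 10^-5 × (384/615) = 4.639 × 10^-5 M
Ag2CO3(s) <=> 2 Ag^+ + CO3^2-, so Q = [Ag^+]^2[CO3^2-]
Q = (2.986 × 10^-3)^2(4.639 × 10^-5) = 4.14 × 10^-10
Q > Ksp, so Ag2CO3 will precipitate.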